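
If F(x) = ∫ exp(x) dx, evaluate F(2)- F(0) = -1 + exp(2)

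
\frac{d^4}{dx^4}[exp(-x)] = exp(-x)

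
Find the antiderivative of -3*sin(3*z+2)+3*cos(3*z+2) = sqrt(2)*sin(3*z + pi/4 + 2) + C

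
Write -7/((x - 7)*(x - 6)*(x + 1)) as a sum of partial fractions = -1/(8*(x + 1)) + 1/(x - 6) - 7/(8*(x - 7))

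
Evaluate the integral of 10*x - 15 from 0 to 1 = -10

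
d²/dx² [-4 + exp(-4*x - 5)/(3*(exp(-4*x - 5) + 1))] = (-16*exp(4*x + 5) + 16*exp(8*x + 10))/(3*exp(15)*exp(12*x) + 9*exp(10)*exp(8*x) + 9*exp(5)*exp(4*x) + 3)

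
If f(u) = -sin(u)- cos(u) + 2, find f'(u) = sin(u) - cos(u)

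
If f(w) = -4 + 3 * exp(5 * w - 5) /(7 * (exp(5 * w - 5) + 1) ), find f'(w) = 15*exp(5*w - 5)/(7*exp(-10)*exp(10*w) + 14*exp(-5)*exp(5*w) + 7)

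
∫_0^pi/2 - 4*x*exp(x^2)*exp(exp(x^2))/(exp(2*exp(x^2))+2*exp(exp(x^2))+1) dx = -2*exp(exp(pi^2/4))/(1 + exp(exp(pi^2/4))) + 2*E/(1 + E)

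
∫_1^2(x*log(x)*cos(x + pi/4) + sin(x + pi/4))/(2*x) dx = log(2)*sin(pi/4 + 2)/2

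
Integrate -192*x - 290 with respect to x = -96*x^2 - 290*x + C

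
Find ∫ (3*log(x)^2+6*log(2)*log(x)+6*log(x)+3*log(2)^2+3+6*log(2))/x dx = (log(2*x) + 1)^3 + C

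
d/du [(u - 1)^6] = 6*u^5 - 30*u^4 + 60*u^3 - 60*u^2 + 30*u - 6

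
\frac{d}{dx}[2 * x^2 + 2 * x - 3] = 4*x + 2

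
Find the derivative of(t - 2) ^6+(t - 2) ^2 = 6*t^5 - 60*t^4 + 240*t^3 - 480*t^2 + 482*t - 196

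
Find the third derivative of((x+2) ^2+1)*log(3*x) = (2*x^2 - 4*x + 10)/x^3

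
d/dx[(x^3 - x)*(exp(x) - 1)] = x^3*exp(x) + 3*x^2*exp(x) - 3*x^2 - x*exp(x) - exp(x) + 1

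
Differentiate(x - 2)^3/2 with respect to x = 3*x^2/2 - 6*x + 6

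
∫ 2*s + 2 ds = s^2 + 2*s + C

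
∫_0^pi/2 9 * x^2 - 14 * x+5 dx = 1 + (-1 + pi/2)^2*(-1 + 3*pi/2)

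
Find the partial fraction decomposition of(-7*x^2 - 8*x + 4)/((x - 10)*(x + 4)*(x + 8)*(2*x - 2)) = 95/(324*(x + 8)) - 19/(140*(x + 4)) + 11/(810*(x - 1)) - 97/(567*(x - 10))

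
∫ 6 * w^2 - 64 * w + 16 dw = 2*w^3 - 32*w^2 + 16*w + C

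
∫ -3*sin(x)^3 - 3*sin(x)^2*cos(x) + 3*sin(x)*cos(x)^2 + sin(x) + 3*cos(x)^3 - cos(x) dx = sqrt(2)*sin(2*x)*sin(x + pi/4) + C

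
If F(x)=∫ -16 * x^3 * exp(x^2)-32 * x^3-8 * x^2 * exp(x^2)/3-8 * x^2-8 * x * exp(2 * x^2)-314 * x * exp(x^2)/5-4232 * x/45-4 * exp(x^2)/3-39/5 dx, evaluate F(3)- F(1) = -2*(25 + exp(9))^2 - 3*E/5 + 10 + 2*(E + 25/3)^2 + 3*exp(9)/5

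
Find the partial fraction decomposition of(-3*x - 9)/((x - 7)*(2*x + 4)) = 1/(6*(x + 2)) - 5/(3*(x - 7))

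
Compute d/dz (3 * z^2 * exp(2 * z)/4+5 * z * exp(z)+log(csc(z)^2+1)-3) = (3*z^2*exp(2*z)*csc(z)^2 + 3*z^2*exp(2*z) + 3*z*exp(2*z)*csc(z)^2 + 3*z*exp(2*z) + 10*z*exp(z)*csc(z)^2 + 10*z*exp(z) + 10*exp(z)*csc(z)^2 + 10*exp(z) - 4*cot(z)*csc(z)^2)/(2*csc(z)^2 + 2)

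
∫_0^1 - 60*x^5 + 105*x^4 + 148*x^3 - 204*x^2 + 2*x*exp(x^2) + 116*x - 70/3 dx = E + 41/3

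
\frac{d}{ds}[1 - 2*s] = -2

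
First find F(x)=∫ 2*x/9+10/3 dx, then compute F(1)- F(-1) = 20/3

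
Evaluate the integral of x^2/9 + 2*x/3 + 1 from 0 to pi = -1 + (1 + pi/3)^3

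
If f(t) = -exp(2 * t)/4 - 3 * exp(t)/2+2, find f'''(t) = -2*exp(2*t) - 3*exp(t)/2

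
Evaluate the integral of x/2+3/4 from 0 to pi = 3*pi/4 + pi^2/4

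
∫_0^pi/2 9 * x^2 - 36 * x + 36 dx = 3*(-2 + pi/2)^3 + 24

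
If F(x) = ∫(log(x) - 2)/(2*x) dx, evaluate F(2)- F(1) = -1 + (-1 + log(2)/2)^2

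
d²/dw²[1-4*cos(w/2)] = cos(w/2)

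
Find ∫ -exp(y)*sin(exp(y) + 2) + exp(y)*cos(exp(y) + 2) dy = sqrt(2)*sin(exp(y) + pi/4 + 2) + C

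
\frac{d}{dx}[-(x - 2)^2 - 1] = 4 - 2*x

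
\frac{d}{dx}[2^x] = 2^x*log(2)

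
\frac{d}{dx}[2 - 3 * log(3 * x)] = -3/x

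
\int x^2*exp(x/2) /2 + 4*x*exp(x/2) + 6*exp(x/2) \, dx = (x + 2)^2*exp(x/2) + C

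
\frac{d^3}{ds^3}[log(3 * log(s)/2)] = (2*log(s)^2 + 3*log(s) + 2)/(s^3*log(s)^3)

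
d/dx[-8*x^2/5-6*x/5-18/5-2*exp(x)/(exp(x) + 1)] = (-16*x*exp(2*x) - 32*x*exp(x) - 16*x - 6*exp(2*x) - 22*exp(x) - 6)/(5*exp(2*x) + 10*exp(x) + 5)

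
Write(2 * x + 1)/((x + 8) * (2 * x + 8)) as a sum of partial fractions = 15/(8*(x + 8)) - 7/(8*(x + 4))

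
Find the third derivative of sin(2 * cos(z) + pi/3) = 8*sin(z)^3*cos(2*cos(z) + pi/3) - 12*sin(z)*sin(2*cos(z) + pi/3)*cos(z) + 2*sin(z)*cos(2*cos(z) + pi/3)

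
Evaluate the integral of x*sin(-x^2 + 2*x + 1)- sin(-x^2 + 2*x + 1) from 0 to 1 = -cos(1)/2 + cos(2)/2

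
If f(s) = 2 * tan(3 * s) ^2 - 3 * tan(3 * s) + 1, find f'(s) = 3*(4*sin(3*s)/cos(3*s) - 3)/cos(3*s)^2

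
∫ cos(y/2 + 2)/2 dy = sin(y/2 + 2) + C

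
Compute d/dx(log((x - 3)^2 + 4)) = (2*x - 6)/(x^2 - 6*x + 13)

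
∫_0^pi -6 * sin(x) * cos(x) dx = 0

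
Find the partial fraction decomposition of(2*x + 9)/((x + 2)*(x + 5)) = 1/(3*(x + 5)) + 5/(3*(x + 2))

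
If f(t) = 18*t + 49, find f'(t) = 18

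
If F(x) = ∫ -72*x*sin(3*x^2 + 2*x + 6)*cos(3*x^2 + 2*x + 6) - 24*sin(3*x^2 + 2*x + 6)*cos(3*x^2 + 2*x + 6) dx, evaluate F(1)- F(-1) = 3*cos(22) - 3*cos(14)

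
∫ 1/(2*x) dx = log(3*x)/2 + C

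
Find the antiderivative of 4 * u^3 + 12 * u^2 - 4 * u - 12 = u^4 + 4*u^3 - 2*u^2 - 12*u + C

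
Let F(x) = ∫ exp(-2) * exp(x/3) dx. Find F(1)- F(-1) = -3*exp(-7/3) + 3*exp(-5/3)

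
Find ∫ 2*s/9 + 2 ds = s^2/9 + 2*s + C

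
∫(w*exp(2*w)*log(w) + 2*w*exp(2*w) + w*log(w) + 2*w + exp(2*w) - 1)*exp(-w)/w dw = 2*(log(w) + 2)*sinh(w) + C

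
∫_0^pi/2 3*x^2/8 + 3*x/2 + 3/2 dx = -1 + (pi/4 + 1)^3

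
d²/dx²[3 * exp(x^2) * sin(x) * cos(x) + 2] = 3*(2*x^2*sin(2*x) + 4*x*cos(2*x) - sin(2*x))*exp(x^2)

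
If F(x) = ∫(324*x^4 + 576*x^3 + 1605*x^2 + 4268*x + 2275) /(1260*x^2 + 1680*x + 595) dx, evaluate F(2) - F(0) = -log(17) + 102/35 + log(257)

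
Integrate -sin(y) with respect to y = cos(y) + C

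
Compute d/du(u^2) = 2*u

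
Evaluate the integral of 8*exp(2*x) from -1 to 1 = -4*exp(-2) + 4*exp(2)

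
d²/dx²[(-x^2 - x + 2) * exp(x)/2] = -x^2*exp(x)/2 - 5*x*exp(x)/2 - exp(x)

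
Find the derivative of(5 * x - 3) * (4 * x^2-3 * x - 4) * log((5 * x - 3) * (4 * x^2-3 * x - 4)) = 60*x^2*log(20*x^3 - 27*x^2 - 11*x + 12) + 60*x^2 - 54*x*log(20*x^3 - 27*x^2 - 11*x + 12) - 54*x - 11*log(20*x^3 - 27*x^2 - 11*x + 12) - 11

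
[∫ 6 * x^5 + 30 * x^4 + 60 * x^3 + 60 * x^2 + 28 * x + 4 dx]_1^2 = 660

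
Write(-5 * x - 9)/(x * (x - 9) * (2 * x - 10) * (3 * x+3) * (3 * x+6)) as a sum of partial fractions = 1/(2772*(x + 2)) + 1/(270*(x + 1)) + 17/(7560*(x - 5)) - 1/(1320*(x - 9)) - 1/(180*x)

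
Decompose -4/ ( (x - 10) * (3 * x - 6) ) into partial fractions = 1/(6*(x - 2)) - 1/(6*(x - 10))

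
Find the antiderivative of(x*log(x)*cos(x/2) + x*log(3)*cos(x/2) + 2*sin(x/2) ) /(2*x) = log(3*x)*sin(x/2) + C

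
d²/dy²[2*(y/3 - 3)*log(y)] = (2*y + 18)/(3*y^2)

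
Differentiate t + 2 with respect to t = 1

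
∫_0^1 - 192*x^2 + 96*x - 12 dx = -28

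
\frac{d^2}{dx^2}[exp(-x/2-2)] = exp(-x/2 - 2)/4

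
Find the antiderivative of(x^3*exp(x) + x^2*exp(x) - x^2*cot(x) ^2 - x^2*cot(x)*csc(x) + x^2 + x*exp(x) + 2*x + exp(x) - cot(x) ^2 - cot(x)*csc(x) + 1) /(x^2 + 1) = x*exp(x) + 2*x + log(x^2 + 1) + cot(x) + csc(x) + C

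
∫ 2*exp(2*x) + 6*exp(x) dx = (exp(x) + 3)^2 + C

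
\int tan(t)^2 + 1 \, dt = tan(t) + C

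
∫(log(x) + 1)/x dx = (log(x) + 2)*log(x)/2 + C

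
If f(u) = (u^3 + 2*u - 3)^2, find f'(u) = 6*u^5 + 16*u^3 - 18*u^2 + 8*u - 12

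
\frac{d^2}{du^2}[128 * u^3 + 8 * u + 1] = 768*u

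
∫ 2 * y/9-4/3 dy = y^2/9 - 4*y/3 + C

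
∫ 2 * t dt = t^2 + C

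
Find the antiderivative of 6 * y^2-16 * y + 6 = 2*y^3 - 8*y^2 + 6*y + C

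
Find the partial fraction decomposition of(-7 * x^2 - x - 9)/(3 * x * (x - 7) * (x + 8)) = -449/(360*(x + 8)) - 359/(315*(x - 7)) + 3/(56*x)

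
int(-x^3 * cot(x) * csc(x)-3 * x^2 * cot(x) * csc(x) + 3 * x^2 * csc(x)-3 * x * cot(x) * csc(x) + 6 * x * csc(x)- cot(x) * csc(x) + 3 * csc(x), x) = (x + 1)^3*csc(x) + C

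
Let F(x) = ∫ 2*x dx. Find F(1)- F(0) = 1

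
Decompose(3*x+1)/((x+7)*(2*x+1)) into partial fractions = -1/(13*(2*x + 1)) + 20/(13*(x + 7))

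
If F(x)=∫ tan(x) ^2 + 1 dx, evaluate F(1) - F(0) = tan(1)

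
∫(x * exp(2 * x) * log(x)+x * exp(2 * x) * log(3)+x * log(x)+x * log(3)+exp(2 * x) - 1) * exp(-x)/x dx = 2*log(3*x)*sinh(x) + C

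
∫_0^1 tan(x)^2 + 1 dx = tan(1)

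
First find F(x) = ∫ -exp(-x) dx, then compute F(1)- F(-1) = -E + exp(-1)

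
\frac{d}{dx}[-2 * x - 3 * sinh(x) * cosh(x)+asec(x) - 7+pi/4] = (-6*x^2*sqrt(1 - 1/x^2)*cosh(x)^2 + x^2*sqrt(1 - 1/x^2) + 1)/(x^2*sqrt(1 - 1/x^2))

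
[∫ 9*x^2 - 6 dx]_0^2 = 12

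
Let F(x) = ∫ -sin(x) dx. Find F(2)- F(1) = -cos(1) + cos(2)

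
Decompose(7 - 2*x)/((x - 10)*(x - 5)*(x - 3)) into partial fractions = 1/(14*(x - 3)) + 3/(10*(x - 5)) - 13/(35*(x - 10))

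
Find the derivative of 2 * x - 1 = 2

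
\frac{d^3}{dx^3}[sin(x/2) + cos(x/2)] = sin(x/2)/8 - cos(x/2)/8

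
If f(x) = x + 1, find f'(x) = 1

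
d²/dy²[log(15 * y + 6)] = -25/(25*y^2 + 20*y + 4)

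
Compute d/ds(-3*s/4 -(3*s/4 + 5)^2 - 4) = -9*s/8 - 33/4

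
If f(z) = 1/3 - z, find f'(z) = -1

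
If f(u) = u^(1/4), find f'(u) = 1/(4*u^(3/4))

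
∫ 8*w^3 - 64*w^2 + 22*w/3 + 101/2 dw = 2*w^4 - 64*w^3/3 + 11*w^2/3 + 101*w/2 + C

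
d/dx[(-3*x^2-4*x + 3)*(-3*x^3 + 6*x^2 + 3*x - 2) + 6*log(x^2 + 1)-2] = (45*x^6 - 24*x^5 - 81*x^4 - 109*x^2 + 36*x + 17)/(x^2 + 1)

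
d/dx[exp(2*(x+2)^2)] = 4*x*exp(2*x^2 + 8*x + 8) + 8*exp(2*x^2 + 8*x + 8)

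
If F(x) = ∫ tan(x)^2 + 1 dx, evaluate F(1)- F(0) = tan(1)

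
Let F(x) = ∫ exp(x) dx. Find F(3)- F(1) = -E + exp(3)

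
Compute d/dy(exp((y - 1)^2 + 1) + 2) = 2*y*exp(y^2 - 2*y + 2) - 2*exp(y^2 - 2*y + 2)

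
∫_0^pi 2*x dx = pi^2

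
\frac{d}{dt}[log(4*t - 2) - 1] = 2/(2*t - 1)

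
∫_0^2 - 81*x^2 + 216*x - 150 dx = -84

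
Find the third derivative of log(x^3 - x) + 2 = (6*x^6 + 6*x^4 + 6*x^2 - 2)/(x^9 - 3*x^7 + 3*x^5 - x^3)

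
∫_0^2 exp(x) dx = -1 + exp(2)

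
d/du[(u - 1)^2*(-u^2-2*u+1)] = -4*u^3 + 8*u - 4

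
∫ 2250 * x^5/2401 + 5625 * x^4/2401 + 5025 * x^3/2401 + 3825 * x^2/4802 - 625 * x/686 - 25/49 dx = 375*x^6/2401 + 1125*x^5/2401 + 5025*x^4/9604 + 1275*x^3/4802 - 625*x^2/1372 - 25*x/49 + C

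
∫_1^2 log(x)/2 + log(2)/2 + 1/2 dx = 3*log(2)/2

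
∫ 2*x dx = x^2 + C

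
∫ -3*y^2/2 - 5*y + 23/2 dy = -y^3/2 - 5*y^2/2 + 23*y/2 + C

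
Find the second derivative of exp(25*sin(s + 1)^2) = 2500*exp(25*sin(s + 1)^2)*sin(s + 1)^2*cos(s + 1)^2 - 50*exp(25*sin(s + 1)^2)*sin(s + 1)^2 + 50*exp(25*sin(s + 1)^2)*cos(s + 1)^2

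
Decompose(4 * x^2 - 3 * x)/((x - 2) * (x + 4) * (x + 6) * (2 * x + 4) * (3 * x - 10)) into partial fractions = 1395/(39424*(3*x - 10)) + 81/(1792*(x + 6)) - 19/(264*(x + 4)) + 11/(512*(x + 2)) - 5/(768*(x - 2))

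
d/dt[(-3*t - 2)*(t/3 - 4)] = 34/3 - 2*t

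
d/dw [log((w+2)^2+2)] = (2*w + 4)/(w^2 + 4*w + 6)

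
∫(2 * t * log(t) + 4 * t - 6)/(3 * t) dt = 2*(t - 3)*(log(t) + 1)/3 + C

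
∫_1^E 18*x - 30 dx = -4 + (-5 + 3*E)^2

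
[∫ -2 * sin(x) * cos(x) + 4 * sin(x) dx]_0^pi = 8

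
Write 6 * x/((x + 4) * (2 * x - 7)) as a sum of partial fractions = 14/(5*(2*x - 7)) + 8/(5*(x + 4))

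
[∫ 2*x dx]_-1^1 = 0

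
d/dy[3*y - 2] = 3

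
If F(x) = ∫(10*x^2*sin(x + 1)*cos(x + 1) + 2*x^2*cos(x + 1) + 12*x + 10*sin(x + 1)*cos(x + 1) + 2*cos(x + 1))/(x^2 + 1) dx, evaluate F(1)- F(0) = -2*sin(1) + 5*cos(2)/2 - 5*cos(4)/2 + 2*sin(2) + 6*log(2)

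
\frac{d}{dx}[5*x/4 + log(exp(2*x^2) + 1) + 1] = (16*x*exp(2*x^2) + 5*exp(2*x^2) + 5)/(4*exp(2*x^2) + 4)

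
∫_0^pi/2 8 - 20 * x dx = -pi*(-4 + 5*pi/2)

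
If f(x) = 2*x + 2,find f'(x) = 2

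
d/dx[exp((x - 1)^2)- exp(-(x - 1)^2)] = (2*x*exp(2*x^2 - 4*x + 2) + 2*x - 2*exp(2*x^2 - 4*x + 2) - 2)*exp(-x^2 + 2*x - 1)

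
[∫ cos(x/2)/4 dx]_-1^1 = sin(1/2)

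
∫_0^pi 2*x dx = pi^2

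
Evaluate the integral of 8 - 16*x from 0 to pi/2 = -2*pi^2 + 4*pi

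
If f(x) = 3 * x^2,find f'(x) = 6*x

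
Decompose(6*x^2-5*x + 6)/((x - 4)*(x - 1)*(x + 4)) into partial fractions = 61/(20*(x + 4)) - 7/(15*(x - 1)) + 41/(12*(x - 4))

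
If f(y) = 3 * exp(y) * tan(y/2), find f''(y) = 3*(tan(y/2)^3/2 + tan(y/2)^2 + 3*tan(y/2)/2 + 1)*exp(y)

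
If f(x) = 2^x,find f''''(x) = 2^x*log(2)^4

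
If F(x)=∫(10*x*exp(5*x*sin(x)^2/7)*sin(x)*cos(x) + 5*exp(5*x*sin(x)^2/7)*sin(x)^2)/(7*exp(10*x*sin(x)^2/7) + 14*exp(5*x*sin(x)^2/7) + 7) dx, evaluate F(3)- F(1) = -exp(5*sin(1)^2/7)/(1 + exp(5*sin(1)^2/7)) + exp(15*sin(3)^2/7)/(1 + exp(15*sin(3)^2/7))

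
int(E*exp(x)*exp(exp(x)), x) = exp(exp(x) + 1) + C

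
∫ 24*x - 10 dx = 12*x^2 - 10*x + C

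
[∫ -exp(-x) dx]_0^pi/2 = -1 + exp(-pi/2)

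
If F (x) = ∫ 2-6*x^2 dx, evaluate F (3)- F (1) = -48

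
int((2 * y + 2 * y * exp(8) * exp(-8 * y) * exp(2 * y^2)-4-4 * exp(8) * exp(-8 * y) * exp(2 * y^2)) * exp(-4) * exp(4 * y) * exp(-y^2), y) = 2*sinh((y - 2)^2) + C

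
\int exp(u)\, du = exp(u) + C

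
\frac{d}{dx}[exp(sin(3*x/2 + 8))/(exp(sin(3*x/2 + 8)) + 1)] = 3*exp(sin(3*x/2 + 8))*cos(3*x/2 + 8)/(2*exp(2*sin(3*x/2 + 8)) + 4*exp(sin(3*x/2 + 8)) + 2)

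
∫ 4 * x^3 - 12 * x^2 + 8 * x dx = x^4 - 4*x^3 + 4*x^2 + C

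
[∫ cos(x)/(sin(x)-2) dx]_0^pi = 0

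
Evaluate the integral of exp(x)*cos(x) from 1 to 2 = sqrt(2)*E*(-sin(pi/4 + 1) + E*sin(pi/4 + 2))/2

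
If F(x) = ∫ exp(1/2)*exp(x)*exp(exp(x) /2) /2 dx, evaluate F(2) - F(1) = -exp(1/2 + E/2) + exp(1/2 + exp(2)/2)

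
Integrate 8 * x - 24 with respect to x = 4*x^2 - 24*x + C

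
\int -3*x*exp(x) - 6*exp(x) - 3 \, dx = -3*(x + 1)*(exp(x) + 1) + C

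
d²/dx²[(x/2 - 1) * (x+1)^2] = 3*x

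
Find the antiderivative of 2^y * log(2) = 2^y + C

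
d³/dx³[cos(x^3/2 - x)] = 27*x^6*sin(x^3/2 - x)/8 - 27*x^4*sin(x^3/2 - x)/4 - 27*x^3*cos(x^3/2 - x)/2 + 9*x^2*sin(x^3/2 - x)/2 + 9*x*cos(x^3/2 - x) - 4*sin(x^3/2 - x)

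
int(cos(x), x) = sin(x) + C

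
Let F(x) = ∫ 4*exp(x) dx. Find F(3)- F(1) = -4*E + 4*exp(3)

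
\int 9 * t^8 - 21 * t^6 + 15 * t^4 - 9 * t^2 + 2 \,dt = t^9 - 3*t^7 + 3*t^5 - 3*t^3 + 2*t + C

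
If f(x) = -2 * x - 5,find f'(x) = -2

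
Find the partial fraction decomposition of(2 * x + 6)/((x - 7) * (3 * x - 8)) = -34/(13*(3*x - 8)) + 20/(13*(x - 7))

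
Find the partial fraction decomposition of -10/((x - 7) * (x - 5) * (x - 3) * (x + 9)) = 5/(1344*(x + 9)) - 5/(48*(x - 3)) + 5/(28*(x - 5)) - 5/(64*(x - 7))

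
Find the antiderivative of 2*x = x^2 + C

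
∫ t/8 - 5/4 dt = t^2/16 - 5*t/4 + C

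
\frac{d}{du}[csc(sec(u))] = -tan(u)*cot(sec(u))*csc(sec(u))*sec(u)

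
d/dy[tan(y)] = cos(y)^(-2)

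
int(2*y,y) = y^2 + C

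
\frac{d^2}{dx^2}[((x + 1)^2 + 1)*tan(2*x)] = 8*x^2*tan(2*x)^3 + 8*x^2*tan(2*x) + 16*x*tan(2*x)^3 + 8*x*tan(2*x)^2 + 16*x*tan(2*x) + 8*x + 16*tan(2*x)^3 + 8*tan(2*x)^2 + 18*tan(2*x) + 8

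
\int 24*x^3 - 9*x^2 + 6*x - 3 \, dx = 6*x^4 - 3*x^3 + 3*x^2 - 3*x + C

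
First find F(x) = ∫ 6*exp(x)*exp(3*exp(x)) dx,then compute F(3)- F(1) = -2*exp(3*E) + 2*exp(3*exp(3))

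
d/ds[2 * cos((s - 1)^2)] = 4*(1 - s)*sin(s^2 - 2*s + 1)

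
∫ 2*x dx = x^2 + C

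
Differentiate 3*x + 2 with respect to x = 3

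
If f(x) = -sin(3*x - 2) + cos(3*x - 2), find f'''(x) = 27*sqrt(2)*cos(-3*x + pi/4 + 2)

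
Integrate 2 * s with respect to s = s^2 + C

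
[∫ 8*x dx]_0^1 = 4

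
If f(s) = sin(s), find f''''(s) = sin(s)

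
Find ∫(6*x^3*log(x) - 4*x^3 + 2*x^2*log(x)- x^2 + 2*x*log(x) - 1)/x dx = (log(x) - 1)*(2*x^3 + x^2 + 2*x - 1) + C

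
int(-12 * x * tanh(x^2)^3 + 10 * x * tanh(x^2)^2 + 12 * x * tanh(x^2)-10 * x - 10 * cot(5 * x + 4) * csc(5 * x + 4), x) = 3*tanh(x^2)^2 - 5*tanh(x^2) + 2*csc(5*x + 4) + C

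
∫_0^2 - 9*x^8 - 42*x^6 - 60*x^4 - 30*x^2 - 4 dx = -1752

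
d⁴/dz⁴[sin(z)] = sin(z)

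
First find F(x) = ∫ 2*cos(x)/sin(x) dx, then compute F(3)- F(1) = 2*log(sin(3)) - 2*log(sin(1))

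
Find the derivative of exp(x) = exp(x)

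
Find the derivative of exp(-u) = -exp(-u)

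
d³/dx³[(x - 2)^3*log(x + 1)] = (6*x^3*log(x + 1) + 11*x^3 + 18*x^2*log(x + 1) + 15*x^2 + 18*x*log(x + 1) - 30*x + 6*log(x + 1) - 88)/(x^3 + 3*x^2 + 3*x + 1)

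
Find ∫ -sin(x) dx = cos(x) + C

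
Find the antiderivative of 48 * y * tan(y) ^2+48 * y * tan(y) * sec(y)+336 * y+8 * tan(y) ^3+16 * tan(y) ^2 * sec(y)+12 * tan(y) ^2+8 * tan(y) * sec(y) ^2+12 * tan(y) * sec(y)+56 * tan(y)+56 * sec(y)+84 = -24*y + 4*(6*y + tan(y) + sec(y) + 2)^2 - 4*tan(y) - 4*sec(y) + C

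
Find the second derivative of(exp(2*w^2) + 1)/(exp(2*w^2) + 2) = (-16*w^2*exp(4*w^2) + 32*w^2*exp(2*w^2) + 4*exp(4*w^2) + 8*exp(2*w^2))/(exp(6*w^2) + 6*exp(4*w^2) + 12*exp(2*w^2) + 8)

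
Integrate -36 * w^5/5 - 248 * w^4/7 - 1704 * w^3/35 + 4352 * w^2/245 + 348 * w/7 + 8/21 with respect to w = -6*w^6/5 - 248*w^5/35 - 426*w^4/35 + 4352*w^3/735 + 174*w^2/7 + 8*w/21 + C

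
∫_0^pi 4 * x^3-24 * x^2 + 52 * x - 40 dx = -25 + (1 + (-2 + pi)^2)^2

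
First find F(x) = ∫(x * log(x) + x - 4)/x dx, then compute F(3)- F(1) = -log(3)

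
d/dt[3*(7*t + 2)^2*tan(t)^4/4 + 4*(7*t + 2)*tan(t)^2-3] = (147*t^2*tan(t)^4 + 147*t^2*tan(t)^2 + 84*t*tan(t)^4 + 147*t*tan(t)^3/2 + 140*t*tan(t)^2 + 56*t + 12*tan(t)^4 + 21*tan(t)^3 + 28*tan(t)^2 + 28*tan(t) + 16)*tan(t)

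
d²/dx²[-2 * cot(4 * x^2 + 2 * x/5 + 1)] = 16*(-16*x^2*cos(4*x^2 + 2*x/5 + 1)/sin(4*x^2 + 2*x/5 + 1) - 8*x*cos(4*x^2 + 2*x/5 + 1)/(5*sin(4*x^2 + 2*x/5 + 1)) + 1 - cos(4*x^2 + 2*x/5 + 1)/(25*sin(4*x^2 + 2*x/5 + 1)))/sin(4*x^2 + 2*x/5 + 1)^2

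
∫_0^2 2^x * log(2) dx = 3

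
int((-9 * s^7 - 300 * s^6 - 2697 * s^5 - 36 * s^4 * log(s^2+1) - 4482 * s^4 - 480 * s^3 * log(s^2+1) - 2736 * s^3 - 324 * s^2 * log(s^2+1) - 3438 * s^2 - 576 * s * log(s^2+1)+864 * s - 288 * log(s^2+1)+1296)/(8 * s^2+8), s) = 3*s^3/4 + 15*s^2 + 18*s - 3*(s^3 + 20*s^2 + 24*s + 4*log(s^2 + 1) - 16)^2/16 + 3*log(s^2 + 1) + C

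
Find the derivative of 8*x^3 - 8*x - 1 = 24*x^2 - 8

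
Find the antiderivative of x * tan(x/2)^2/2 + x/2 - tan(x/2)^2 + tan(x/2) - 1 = (x - 2)*tan(x/2) + C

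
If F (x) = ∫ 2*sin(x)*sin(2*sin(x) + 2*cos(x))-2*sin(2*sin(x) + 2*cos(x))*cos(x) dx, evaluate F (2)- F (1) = cos(2*cos(2) + 2*sin(2)) - cos(2*cos(1) + 2*sin(1))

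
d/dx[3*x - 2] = 3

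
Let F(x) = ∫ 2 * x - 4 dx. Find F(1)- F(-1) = -8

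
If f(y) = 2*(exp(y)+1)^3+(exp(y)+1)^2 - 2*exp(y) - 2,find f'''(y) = 54*exp(3*y) + 56*exp(2*y) + 6*exp(y)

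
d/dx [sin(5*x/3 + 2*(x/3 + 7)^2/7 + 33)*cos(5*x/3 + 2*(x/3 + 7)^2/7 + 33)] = (4*x/63 + 3)*cos(2*(2*x^2/63 + 3*x + 47))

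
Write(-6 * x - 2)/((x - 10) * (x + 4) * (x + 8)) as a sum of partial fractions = 23/(36*(x + 8)) - 11/(28*(x + 4)) - 31/(126*(x - 10))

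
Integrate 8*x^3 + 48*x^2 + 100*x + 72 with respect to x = 2*x^4 + 16*x^3 + 50*x^2 + 72*x + C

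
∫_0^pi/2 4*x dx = pi^2/2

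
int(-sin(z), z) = cos(z) + C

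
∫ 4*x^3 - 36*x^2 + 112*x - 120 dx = x^4 - 12*x^3 + 56*x^2 - 120*x + C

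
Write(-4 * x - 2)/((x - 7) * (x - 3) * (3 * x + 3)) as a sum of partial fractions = 1/(48*(x + 1)) + 7/(24*(x - 3)) - 5/(16*(x - 7))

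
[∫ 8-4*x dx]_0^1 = 6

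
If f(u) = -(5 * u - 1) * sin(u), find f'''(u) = 5*u*cos(u) + 15*sin(u) - cos(u)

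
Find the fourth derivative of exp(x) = exp(x)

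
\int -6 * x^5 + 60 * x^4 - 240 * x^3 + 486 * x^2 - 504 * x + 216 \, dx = -x^6 + 12*x^5 - 60*x^4 + 162*x^3 - 252*x^2 + 216*x + C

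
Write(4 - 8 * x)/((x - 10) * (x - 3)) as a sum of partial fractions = 20/(7*(x - 3)) - 76/(7*(x - 10))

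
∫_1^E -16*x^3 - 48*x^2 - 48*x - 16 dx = (1 + E)^3*(-4*E - 4) + 64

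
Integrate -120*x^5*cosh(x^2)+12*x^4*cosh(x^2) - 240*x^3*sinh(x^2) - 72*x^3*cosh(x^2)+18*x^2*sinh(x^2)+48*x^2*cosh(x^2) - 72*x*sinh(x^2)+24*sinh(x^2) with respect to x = -6*x*(10*x^3 - x^2 + 6*x - 4)*sinh(x^2) + C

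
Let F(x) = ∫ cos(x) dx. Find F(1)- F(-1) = 2*sin(1)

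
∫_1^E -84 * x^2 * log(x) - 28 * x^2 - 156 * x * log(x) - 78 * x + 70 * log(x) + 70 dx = E*(-14 - 4*E)*(-5 + 7*E)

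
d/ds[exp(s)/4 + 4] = exp(s)/4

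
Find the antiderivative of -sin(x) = cos(x) + C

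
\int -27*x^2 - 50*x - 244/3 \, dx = -9*x^3 - 25*x^2 - 244*x/3 + C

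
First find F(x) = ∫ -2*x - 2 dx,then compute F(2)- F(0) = -8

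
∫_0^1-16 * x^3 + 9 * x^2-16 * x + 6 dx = -3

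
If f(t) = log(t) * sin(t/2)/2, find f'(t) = (t*log(t)*cos(t/2) + 2*sin(t/2))/(4*t)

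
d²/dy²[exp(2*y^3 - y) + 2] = 36*y^4*exp(2*y^3 - y) - 12*y^2*exp(2*y^3 - y) + 12*y*exp(2*y^3 - y) + exp(2*y^3 - y)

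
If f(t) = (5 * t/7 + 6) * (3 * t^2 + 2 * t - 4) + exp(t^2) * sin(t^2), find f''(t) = 8*t^2*exp(t^2)*cos(t^2) + 90*t/7 + 2*sqrt(2)*exp(t^2)*sin(t^2 + pi/4) + 272/7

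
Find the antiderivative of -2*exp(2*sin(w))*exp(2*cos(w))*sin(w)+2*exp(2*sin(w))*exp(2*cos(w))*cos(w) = exp(2*sqrt(2)*sin(w + pi/4)) + C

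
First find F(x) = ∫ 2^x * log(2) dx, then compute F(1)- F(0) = 1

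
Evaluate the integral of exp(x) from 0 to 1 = -1 + E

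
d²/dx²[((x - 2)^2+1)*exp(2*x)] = 4*x^2*exp(2*x) - 8*x*exp(2*x) + 6*exp(2*x)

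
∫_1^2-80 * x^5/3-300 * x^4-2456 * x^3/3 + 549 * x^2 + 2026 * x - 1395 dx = -2285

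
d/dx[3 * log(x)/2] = 3/(2*x)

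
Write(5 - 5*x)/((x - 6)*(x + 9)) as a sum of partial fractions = -10/(3*(x + 9)) - 5/(3*(x - 6))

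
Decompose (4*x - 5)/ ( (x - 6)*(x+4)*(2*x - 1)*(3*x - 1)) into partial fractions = -99/(221*(3*x - 1)) + 8/(33*(2*x - 1)) + 7/(390*(x + 4)) + 19/(1870*(x - 6))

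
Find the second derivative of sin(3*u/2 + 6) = -9*sin(3*u/2 + 6)/4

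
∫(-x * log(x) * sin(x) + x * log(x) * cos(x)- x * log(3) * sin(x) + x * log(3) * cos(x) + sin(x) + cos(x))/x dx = sqrt(2)*log(3*x)*sin(x + pi/4) + C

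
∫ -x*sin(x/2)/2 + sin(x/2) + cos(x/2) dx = (x - 2)*cos(x/2) + C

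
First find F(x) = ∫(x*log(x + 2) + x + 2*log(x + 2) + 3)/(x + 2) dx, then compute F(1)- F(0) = -3*log(2) + 4*log(3)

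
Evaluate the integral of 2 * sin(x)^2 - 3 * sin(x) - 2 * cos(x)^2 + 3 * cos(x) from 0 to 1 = -3 - sin(2) + 3*sqrt(2)*sin(pi/4 + 1)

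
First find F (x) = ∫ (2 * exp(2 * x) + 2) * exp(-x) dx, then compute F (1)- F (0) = -2*exp(-1) + 2*E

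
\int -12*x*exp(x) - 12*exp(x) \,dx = -12*x*exp(x) + C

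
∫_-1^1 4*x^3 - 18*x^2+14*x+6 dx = 0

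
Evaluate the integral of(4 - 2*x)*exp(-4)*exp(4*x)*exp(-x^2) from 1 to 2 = 1 - exp(-1)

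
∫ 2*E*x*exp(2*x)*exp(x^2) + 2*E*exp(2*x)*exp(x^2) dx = exp(x^2 + 2*x + 1) + C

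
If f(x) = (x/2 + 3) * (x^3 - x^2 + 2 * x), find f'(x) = 2*x^3 + 15*x^2/2 - 4*x + 6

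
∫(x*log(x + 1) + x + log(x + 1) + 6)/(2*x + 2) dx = (x + 6)*log(x + 1)/2 + C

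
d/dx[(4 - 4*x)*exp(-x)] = (4*x - 8)*exp(-x)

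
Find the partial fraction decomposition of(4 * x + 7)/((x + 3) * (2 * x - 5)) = 34/(11*(2*x - 5)) + 5/(11*(x + 3))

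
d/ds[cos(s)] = -sin(s)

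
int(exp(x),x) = exp(x) + C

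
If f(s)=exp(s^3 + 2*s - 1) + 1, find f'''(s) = 27*s^6*exp(s^3 + 2*s - 1) + 54*s^4*exp(s^3 + 2*s - 1) + 54*s^3*exp(s^3 + 2*s - 1) + 36*s^2*exp(s^3 + 2*s - 1) + 36*s*exp(s^3 + 2*s - 1) + 14*exp(s^3 + 2*s - 1)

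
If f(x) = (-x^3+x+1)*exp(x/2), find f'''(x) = -x^3*exp(x/2)/8 - 9*x^2*exp(x/2)/4 - 71*x*exp(x/2)/8 - 41*exp(x/2)/8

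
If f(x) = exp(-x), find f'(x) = -exp(-x)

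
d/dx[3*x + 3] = 3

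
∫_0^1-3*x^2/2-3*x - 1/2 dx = -5/2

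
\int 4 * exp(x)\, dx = 4*exp(x) + C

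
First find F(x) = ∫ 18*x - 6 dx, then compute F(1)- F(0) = 3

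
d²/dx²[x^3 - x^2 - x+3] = 6*x - 2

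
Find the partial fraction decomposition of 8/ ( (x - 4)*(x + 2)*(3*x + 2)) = -9/(7*(3*x + 2)) + 1/(3*(x + 2)) + 2/(21*(x - 4))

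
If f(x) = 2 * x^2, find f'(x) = 4*x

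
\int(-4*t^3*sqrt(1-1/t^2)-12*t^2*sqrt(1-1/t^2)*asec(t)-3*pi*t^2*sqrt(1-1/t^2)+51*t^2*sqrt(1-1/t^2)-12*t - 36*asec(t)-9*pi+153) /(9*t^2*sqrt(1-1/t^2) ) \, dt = -t - (4*t + 12*asec(t) - 60 + 3*pi)^2/72 - 3*asec(t) + C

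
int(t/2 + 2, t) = t^2/4 + 2*t + C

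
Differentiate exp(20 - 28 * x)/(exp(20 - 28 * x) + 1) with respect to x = -28*exp(28*x - 20)/(exp(-40)*exp(56*x) + 2*exp(-20)*exp(28*x) + 1)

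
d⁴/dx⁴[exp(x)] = exp(x)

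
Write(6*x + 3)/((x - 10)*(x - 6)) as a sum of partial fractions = -39/(4*(x - 6)) + 63/(4*(x - 10))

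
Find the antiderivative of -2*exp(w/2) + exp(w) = (exp(w/2) - 2)^2 + C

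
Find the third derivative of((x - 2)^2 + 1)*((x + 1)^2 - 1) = 24*x - 12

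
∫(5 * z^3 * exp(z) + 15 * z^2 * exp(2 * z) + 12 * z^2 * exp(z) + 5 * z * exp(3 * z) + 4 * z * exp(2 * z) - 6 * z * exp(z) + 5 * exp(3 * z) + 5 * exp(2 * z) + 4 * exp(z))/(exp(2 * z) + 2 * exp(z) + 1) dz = (5*z^3 - 3*z^2 + 5*z*exp(z) + 4)*exp(z)/(exp(z) + 1) + C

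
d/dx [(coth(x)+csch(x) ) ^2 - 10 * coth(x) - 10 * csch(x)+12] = -(2*sinh(x) - 10*cosh(x) - 10 + 4/tanh(x) + 4/sinh(x))/sinh(x)^2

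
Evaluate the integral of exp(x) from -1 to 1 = E - exp(-1)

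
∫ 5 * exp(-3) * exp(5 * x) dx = exp(5*x - 3) + C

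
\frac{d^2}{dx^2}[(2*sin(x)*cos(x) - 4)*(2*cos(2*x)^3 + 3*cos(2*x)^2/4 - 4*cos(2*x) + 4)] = 128*(1 - cos(2*x))^3*sin(2*x) - 288*(1 - cos(2*x))^3 - 402*(1 - cos(2*x))^2*sin(2*x) + 912*(1 - cos(2*x))^2 + 1047*sin(2*x)/4 - 154*sin(4*x) - 9*sin(6*x)/4 + 704*cos(2*x) - 648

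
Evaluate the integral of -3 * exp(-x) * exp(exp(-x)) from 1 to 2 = -3*exp(exp(-1)) + 3*exp(exp(-2))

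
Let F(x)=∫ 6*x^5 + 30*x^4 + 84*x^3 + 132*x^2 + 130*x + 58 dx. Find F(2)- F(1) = 1125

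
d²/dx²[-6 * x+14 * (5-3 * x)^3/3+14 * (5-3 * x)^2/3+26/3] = 1344 - 756*x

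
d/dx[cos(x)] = -sin(x)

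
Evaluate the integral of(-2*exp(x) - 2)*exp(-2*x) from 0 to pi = -4 + (exp(-pi) + 1)^2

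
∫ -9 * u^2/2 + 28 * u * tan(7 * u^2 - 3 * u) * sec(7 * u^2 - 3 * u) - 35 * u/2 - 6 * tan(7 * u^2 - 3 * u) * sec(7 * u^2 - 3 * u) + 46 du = -(3*u + 28)*(2*u^2 - 7*u + 4)/4 + 2*sec(u*(7*u - 3)) + C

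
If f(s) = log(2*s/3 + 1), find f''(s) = -4/(4*s^2 + 12*s + 9)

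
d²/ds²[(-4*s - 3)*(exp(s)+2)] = -4*s*exp(s) - 11*exp(s)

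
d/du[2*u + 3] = 2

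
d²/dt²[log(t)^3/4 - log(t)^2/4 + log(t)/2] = (-3*log(t)^2 + 8*log(t) - 4)/(4*t^2)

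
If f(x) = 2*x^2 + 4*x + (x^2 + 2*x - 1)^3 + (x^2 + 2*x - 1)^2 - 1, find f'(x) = 6*x^5 + 30*x^4 + 40*x^3 - 10*x + 6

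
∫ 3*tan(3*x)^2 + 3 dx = tan(3*x) + C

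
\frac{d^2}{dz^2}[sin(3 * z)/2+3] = -9*sin(3*z)/2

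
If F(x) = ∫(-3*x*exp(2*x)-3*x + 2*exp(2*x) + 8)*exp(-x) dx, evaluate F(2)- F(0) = -exp(2) + exp(-2)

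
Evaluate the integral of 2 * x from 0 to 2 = 4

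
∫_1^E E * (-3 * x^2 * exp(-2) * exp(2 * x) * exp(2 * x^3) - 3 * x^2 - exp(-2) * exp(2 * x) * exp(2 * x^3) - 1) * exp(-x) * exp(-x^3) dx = -exp(-1 + E + exp(3)) - exp(-1) + exp(-exp(3) - E + 1) + E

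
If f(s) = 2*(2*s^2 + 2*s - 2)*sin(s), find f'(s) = 4*s^2*cos(s) + 8*s*sin(s) + 4*s*cos(s) + 4*sin(s) - 4*cos(s)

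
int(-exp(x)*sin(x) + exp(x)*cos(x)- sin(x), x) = (exp(x) + 1)*cos(x) + C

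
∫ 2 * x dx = x^2 + C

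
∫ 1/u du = log(u) + C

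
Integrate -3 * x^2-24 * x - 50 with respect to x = -x^3 - 12*x^2 - 50*x + C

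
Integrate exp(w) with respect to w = exp(w) + C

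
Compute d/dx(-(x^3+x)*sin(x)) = -x^3*cos(x) - 3*x^2*sin(x) - x*cos(x) - sin(x)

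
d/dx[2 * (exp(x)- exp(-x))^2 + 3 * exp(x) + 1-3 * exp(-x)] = (4*exp(4*x) + 3*exp(3*x) + 3*exp(x) - 4)*exp(-2*x)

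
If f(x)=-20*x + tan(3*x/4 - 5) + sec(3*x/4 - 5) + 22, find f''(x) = 9*tan(3*x/4 - 5)^3/8 + 9*tan(3*x/4 - 5)^2*sec(3*x/4 - 5)/8 + 9*tan(3*x/4 - 5)/8 + 9*sec(3*x/4 - 5)/16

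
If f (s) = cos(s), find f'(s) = -sin(s)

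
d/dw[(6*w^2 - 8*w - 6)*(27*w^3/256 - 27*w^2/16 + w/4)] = 405*w^4/128 - 351*w^3/8 + 5517*w^2/128 + 65*w/4 - 3/2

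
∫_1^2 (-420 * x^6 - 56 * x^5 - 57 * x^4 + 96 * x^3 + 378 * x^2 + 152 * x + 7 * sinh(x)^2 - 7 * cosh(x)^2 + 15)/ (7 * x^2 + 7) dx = -1724/7 - pi/4 + acot(2)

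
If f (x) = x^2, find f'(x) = 2*x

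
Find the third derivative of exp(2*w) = 8*exp(2*w)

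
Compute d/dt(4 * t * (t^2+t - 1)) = 12*t^2 + 8*t - 4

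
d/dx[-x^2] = -2*x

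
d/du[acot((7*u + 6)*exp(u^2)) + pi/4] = (-14*u^2*exp(u^2) - 12*u*exp(u^2) - 7*exp(u^2))/(49*u^2*exp(2*u^2) + 84*u*exp(2*u^2) + 36*exp(2*u^2) + 1)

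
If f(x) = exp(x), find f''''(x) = exp(x)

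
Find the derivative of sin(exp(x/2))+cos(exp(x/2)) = sqrt(2)*exp(x/2)*cos(exp(x/2) + pi/4)/2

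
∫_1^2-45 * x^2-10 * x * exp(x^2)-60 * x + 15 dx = -5*exp(4) - 180 + 5*E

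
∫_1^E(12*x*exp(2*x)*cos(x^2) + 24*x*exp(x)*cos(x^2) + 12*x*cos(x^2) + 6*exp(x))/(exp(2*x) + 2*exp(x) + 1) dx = -6*sin(1) - 6*E/(1 + E) + 6*sin(exp(2)) + 6*exp(E)/(1 + exp(E))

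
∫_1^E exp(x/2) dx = -2*exp(1/2) + 2*exp(E/2)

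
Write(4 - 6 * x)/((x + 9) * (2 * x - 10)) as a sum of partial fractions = -29/(14*(x + 9)) - 13/(14*(x - 5))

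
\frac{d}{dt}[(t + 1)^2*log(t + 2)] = (2*t^2*log(t + 2) + t^2 + 6*t*log(t + 2) + 2*t + 4*log(t + 2) + 1)/(t + 2)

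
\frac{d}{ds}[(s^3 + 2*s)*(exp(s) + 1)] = s^3*exp(s) + 3*s^2*exp(s) + 3*s^2 + 2*s*exp(s) + 2*exp(s) + 2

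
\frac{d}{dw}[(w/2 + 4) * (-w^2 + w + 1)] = -3*w^2/2 - 7*w + 9/2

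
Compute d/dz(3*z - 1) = 3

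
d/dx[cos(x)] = -sin(x)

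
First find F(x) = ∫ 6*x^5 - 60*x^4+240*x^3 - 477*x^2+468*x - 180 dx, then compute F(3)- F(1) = 2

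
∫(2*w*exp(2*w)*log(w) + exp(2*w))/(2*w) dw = exp(2*w)*log(w)/2 + C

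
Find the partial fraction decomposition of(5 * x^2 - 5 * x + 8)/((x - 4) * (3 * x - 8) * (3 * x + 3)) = -68/(33*(3*x - 8)) + 6/(55*(x + 1)) + 17/(15*(x - 4))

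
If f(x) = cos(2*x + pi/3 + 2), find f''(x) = -4*cos(2*x + pi/3 + 2)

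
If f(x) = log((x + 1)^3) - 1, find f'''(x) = 6/(x^3 + 3*x^2 + 3*x + 1)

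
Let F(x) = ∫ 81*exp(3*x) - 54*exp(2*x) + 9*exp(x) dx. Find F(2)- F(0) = -8 + (-1 + 3*exp(2))^3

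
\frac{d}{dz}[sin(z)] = cos(z)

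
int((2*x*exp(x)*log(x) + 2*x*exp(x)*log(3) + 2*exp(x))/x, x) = 2*exp(x)*log(3*x) + C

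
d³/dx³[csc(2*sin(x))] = -24*sin(x)*cos(x)*cot(2*sin(x))^2*csc(2*sin(x)) - 6*sin(2*x)/sin(2*sin(x)) - 48*cos(x)^3*cot(2*sin(x))^3*csc(2*sin(x)) - 40*cos(x)^3*cot(2*sin(x))*csc(2*sin(x)) + 2*cos(x)*cot(2*sin(x))*csc(2*sin(x))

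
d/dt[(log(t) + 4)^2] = (2*log(t) + 8)/t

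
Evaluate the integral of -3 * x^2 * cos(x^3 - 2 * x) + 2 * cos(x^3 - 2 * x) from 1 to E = sin(-exp(3) + 2*E) - sin(1)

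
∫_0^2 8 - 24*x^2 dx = -48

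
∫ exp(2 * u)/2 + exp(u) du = (exp(u) + 2)^2/4 + C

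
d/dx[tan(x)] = cos(x)^(-2)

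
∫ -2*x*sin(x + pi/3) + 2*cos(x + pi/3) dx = 2*x*cos(x + pi/3) + C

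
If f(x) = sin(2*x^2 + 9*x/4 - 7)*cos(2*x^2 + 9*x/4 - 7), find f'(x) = (4*x + 9/4)*cos(4*x^2 + 9*x/2 - 14)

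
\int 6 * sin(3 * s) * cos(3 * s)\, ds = sin(3*s)^2 + C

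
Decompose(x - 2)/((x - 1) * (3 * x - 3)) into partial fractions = 1/(3*(x - 1)) - 1/(3*(x - 1)^2)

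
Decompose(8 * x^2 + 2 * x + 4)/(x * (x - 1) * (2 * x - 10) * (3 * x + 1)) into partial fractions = -57/(64*(3*x + 1)) - 7/(16*(x - 1)) + 107/(320*(x - 5)) + 2/(5*x)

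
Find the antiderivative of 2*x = x^2 + C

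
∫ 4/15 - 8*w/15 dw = -4*w^2/15 + 4*w/15 + C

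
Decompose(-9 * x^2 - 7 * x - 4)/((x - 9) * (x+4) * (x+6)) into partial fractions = -143/(15*(x + 6)) + 60/(13*(x + 4)) - 796/(195*(x - 9))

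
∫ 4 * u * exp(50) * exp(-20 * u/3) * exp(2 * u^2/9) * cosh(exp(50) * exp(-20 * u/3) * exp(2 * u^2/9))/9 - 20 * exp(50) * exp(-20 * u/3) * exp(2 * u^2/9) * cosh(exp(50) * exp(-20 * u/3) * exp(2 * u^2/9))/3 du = sinh(exp(2*(u - 15)^2/9)) + C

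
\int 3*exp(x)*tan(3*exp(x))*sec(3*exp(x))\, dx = sec(3*exp(x)) + C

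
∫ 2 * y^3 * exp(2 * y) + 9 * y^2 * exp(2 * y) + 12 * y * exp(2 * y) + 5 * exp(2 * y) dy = (y + 1)^3*exp(2*y) + C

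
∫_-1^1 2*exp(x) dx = -2*exp(-1) + 2*E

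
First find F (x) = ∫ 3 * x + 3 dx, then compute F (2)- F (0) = 12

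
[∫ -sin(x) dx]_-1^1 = 0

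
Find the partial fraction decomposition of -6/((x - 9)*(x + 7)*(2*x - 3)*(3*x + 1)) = -81/(3080*(3*x + 1)) + 16/(935*(2*x - 3)) + 3/(2720*(x + 7)) - 1/(1120*(x - 9))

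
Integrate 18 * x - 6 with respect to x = 9*x^2 - 6*x + C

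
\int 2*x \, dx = x^2 + C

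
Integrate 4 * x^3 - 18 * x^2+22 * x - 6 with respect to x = x^4 - 6*x^3 + 11*x^2 - 6*x + C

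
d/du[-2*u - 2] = -2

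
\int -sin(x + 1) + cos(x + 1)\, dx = sqrt(2)*sin(x + pi/4 + 1) + C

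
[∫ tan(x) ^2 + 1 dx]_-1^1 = 2*tan(1)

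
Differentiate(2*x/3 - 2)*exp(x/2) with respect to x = x*exp(x/2)/3 - exp(x/2)/3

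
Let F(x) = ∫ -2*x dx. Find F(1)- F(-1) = 0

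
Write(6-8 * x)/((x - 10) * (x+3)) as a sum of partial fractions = -30/(13*(x + 3)) - 74/(13*(x - 10))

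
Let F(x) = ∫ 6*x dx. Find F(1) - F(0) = 3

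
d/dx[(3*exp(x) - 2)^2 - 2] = 18*exp(2*x) - 12*exp(x)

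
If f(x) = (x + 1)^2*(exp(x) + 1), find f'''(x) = x^2*exp(x) + 8*x*exp(x) + 13*exp(x)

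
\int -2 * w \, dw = -w^2 + C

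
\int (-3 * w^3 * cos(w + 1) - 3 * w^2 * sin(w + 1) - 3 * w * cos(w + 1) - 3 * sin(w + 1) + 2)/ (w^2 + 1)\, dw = -3*w*sin(w + 1) - 2*acot(w) + C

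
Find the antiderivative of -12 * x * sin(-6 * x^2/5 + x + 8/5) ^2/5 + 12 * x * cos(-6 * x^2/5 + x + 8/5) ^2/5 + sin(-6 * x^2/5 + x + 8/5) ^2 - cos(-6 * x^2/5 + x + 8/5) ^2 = -sin(-12*x^2/5 + 2*x + 16/5)/2 + C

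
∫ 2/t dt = 2*log(t) + C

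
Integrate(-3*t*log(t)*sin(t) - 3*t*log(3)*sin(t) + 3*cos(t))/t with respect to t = 3*log(3*t)*cos(t) + C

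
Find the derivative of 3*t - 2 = 3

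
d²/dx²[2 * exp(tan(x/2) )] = (tan(x/2) + 1)^2*exp(tan(x/2))/(2*cos(x/2)^2)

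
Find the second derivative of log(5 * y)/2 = -1/(2*y^2)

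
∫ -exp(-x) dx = exp(-x) + C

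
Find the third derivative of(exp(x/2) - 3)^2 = -3*exp(x/2)/4 + exp(x)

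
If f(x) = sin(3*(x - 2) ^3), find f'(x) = 9*(x - 2)^2*cos(3*x^3 - 18*x^2 + 36*x - 24)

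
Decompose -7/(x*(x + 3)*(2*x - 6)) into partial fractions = -7/(36*(x + 3)) - 7/(36*(x - 3)) + 7/(18*x)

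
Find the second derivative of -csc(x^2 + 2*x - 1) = 2*(2*x^2 - 4*x^2/sin(x^2 + 2*x - 1)^2 + 4*x - 8*x/sin(x^2 + 2*x - 1)^2 + 2 + cos(x^2 + 2*x - 1)/sin(x^2 + 2*x - 1) - 4/sin(x^2 + 2*x - 1)^2)/sin(x^2 + 2*x - 1)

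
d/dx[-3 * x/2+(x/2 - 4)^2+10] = x/2 - 11/2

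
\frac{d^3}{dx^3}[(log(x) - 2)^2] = (4*log(x) - 14)/x^3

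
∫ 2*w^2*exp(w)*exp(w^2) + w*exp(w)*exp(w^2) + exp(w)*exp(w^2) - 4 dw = w*(exp(w*(w + 1)) - 4) + C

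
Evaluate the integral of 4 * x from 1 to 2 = 6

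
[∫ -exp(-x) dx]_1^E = -exp(-1) + exp(-E)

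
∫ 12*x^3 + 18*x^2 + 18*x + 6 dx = 3*x^4 + 6*x^3 + 9*x^2 + 6*x + C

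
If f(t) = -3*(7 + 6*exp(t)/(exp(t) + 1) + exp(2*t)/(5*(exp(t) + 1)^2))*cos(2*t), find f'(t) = (396*exp(3*t)*sin(2*t) + 996*exp(2*t)*sin(2*t) - 96*exp(2*t)*cos(2*t) + 810*exp(t)*sin(2*t) - 90*exp(t)*cos(2*t) + 210*sin(2*t))/(5*exp(3*t) + 15*exp(2*t) + 15*exp(t) + 5)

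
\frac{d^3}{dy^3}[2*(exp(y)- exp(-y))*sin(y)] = 4*sqrt(2)*(exp(2*y)*cos(y + pi/4) - sin(y + pi/4))*exp(-y)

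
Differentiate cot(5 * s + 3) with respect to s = -5/sin(5*s + 3)^2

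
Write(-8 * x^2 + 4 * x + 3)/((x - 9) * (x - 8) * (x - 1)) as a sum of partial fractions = -1/(56*(x - 1)) + 477/(7*(x - 8)) - 609/(8*(x - 9))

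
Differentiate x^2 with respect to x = 2*x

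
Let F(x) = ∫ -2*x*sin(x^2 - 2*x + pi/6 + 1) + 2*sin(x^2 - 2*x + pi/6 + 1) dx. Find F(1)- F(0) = -cos(pi/6 + 1) + sqrt(3)/2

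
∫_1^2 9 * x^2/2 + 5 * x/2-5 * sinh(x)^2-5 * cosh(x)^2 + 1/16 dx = -5*sinh(4)/2 + 5*sinh(2)/2 + 229/16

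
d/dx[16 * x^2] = 32*x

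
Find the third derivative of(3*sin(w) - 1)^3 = 9*(-81*sin(w)^2 + 24*sin(w) + 17)*cos(w)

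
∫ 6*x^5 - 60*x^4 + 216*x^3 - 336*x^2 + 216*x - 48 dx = x^6 - 12*x^5 + 54*x^4 - 112*x^3 + 108*x^2 - 48*x + C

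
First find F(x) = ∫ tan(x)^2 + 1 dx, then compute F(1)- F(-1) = 2*tan(1)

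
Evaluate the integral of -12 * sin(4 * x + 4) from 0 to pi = 0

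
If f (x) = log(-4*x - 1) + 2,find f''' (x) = 128/(64*x^3 + 48*x^2 + 12*x + 1)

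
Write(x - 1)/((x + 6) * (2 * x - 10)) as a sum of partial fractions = 7/(22*(x + 6)) + 2/(11*(x - 5))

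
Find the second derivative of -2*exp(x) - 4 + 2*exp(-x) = (2 - 2*exp(2*x))*exp(-x)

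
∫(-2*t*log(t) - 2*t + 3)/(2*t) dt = (3 - 2*t)*log(t)/2 + C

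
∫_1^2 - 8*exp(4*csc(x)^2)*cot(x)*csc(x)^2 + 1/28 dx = -exp(4*csc(1)^2) + 1/28 + exp(4*csc(2)^2)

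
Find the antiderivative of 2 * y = y^2 + C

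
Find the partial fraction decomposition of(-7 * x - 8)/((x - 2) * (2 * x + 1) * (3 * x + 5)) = 3/(7*(3*x + 5)) + 18/(35*(2*x + 1)) - 2/(5*(x - 2))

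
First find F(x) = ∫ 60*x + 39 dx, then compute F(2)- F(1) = 129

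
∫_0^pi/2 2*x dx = pi^2/4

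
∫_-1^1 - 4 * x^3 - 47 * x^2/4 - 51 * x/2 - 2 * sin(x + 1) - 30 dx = -419/6 + 2*cos(2)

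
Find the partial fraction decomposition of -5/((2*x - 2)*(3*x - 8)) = -3/(2*(3*x - 8)) + 1/(2*(x - 1))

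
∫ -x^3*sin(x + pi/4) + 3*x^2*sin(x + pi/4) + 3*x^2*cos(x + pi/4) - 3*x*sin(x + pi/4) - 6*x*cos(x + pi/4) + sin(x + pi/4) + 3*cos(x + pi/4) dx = (x - 1)^3*cos(x + pi/4) + C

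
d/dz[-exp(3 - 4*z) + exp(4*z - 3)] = (4*exp(8*z - 6) + 4)*exp(3 - 4*z)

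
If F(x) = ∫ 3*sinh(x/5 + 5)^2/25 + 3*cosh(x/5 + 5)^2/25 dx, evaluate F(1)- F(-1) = -3*sinh(24/5)*cosh(24/5)/5 + 3*sinh(52/5)/10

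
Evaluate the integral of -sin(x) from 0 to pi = -2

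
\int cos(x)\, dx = sin(x) + C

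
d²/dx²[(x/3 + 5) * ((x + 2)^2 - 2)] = 2*x + 38/3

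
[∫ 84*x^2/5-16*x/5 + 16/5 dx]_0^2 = 224/5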